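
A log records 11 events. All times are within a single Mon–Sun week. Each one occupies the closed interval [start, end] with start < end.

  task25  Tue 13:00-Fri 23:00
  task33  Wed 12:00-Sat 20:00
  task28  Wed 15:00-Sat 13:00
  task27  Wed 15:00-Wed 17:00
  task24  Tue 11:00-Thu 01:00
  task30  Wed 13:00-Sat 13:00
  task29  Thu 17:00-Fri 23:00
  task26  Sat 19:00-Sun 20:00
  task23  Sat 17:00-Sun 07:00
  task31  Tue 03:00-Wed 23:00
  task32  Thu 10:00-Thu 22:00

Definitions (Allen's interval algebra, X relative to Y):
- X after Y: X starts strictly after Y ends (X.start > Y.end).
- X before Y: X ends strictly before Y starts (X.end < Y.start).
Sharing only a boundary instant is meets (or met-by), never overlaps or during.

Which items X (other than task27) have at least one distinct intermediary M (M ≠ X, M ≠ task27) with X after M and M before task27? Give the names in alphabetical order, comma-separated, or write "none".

Target task27 = [Wed 15:00, Wed 17:00].
Intermediaries M with M before task27: none.
Union: none.

none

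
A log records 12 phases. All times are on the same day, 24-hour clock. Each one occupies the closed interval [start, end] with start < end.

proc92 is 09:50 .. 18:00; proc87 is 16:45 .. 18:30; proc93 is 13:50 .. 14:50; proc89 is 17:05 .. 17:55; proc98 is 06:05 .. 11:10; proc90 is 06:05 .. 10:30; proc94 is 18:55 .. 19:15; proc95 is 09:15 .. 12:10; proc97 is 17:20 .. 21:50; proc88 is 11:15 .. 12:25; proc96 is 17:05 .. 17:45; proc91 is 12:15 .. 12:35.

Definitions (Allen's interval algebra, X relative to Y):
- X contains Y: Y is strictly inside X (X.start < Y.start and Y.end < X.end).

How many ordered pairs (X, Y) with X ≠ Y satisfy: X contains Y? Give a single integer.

Checking all 132 ordered pairs for relation 'contains'; matching pairs in alphabetical order:
(proc87, proc89): proc87 contains proc89 ✓
(proc87, proc96): proc87 contains proc96 ✓
(proc92, proc88): proc92 contains proc88 ✓
(proc92, proc89): proc92 contains proc89 ✓
(proc92, proc91): proc92 contains proc91 ✓
(proc92, proc93): proc92 contains proc93 ✓
(proc92, proc96): proc92 contains proc96 ✓
(proc97, proc94): proc97 contains proc94 ✓
Count: 8.

8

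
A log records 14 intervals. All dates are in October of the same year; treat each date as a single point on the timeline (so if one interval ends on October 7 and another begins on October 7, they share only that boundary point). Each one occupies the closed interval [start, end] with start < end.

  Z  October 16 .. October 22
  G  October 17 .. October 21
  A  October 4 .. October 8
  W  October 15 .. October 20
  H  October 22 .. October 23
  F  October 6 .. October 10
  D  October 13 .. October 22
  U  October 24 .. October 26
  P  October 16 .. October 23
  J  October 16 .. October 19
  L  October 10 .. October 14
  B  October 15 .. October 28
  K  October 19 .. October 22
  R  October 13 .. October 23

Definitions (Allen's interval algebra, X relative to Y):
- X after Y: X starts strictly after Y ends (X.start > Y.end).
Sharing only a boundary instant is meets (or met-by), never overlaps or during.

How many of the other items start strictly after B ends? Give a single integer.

Target B = [October 15, October 28].
A [October 4, October 8] → before → no.
D [October 13, October 22] → overlaps → no.
F [October 6, October 10] → before → no.
G [October 17, October 21] → during → no.
H [October 22, October 23] → during → no.
J [October 16, October 19] → during → no.
K [October 19, October 22] → during → no.
L [October 10, October 14] → before → no.
P [October 16, October 23] → during → no.
R [October 13, October 23] → overlaps → no.
U [October 24, October 26] → during → no.
W [October 15, October 20] → starts → no.
Z [October 16, October 22] → during → no.
Total: 0.

0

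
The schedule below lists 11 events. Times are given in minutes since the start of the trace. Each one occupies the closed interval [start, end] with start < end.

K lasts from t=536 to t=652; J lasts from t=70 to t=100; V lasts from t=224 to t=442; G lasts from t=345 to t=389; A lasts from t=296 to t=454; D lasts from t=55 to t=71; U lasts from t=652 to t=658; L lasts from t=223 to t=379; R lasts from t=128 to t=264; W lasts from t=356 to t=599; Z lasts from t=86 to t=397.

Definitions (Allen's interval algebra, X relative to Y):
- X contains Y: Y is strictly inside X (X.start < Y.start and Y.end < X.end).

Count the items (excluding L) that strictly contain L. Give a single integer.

Target L = [t=223, t=379].
A [t=296, t=454] → overlapped-by → no.
D [t=55, t=71] → before → no.
G [t=345, t=389] → overlapped-by → no.
J [t=70, t=100] → before → no.
K [t=536, t=652] → after → no.
R [t=128, t=264] → overlaps → no.
U [t=652, t=658] → after → no.
V [t=224, t=442] → overlapped-by → no.
W [t=356, t=599] → overlapped-by → no.
Z [t=86, t=397] → contains → counts.
Total: 1.

1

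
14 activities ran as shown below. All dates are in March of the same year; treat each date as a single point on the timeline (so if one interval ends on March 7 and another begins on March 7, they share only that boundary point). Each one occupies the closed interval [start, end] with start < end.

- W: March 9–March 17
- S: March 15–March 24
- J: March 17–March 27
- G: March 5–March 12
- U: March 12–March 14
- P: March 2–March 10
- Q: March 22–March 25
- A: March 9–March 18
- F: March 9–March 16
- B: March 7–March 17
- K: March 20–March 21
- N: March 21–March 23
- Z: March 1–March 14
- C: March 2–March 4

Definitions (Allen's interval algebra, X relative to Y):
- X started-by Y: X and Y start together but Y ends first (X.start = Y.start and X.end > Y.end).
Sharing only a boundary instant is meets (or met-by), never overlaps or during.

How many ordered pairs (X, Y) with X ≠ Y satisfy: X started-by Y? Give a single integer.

4

Checking all 182 ordered pairs for relation 'started-by'; matching pairs in alphabetical order:
(A, F): A started-by F ✓
(A, W): A started-by W ✓
(P, C): P started-by C ✓
(W, F): W started-by F ✓
Count: 4.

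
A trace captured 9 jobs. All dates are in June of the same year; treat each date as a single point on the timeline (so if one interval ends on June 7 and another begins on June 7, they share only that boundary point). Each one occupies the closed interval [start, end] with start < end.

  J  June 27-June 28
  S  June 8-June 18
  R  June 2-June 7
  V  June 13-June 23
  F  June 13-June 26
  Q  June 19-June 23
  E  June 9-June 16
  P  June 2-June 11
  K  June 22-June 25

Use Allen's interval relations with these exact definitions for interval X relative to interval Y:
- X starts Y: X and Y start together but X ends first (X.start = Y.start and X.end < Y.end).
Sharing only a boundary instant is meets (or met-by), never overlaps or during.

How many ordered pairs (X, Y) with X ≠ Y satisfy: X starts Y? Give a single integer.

2

Checking all 72 ordered pairs for relation 'starts'; matching pairs in alphabetical order:
(R, P): R starts P ✓
(V, F): V starts F ✓
Count: 2.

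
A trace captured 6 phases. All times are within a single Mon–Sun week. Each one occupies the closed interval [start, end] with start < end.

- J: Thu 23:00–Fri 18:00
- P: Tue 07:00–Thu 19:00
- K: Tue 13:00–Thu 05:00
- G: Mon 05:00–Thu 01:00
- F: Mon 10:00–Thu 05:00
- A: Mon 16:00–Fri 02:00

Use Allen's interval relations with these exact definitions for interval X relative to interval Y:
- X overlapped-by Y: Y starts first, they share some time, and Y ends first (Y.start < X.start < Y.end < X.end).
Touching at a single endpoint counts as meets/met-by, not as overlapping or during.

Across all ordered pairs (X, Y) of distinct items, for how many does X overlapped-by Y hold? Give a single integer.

Checking all 30 ordered pairs for relation 'overlapped-by'; matching pairs in alphabetical order:
(A, F): A overlapped-by F ✓
(A, G): A overlapped-by G ✓
(F, G): F overlapped-by G ✓
(J, A): J overlapped-by A ✓
(K, G): K overlapped-by G ✓
(P, F): P overlapped-by F ✓
(P, G): P overlapped-by G ✓
Count: 7.

7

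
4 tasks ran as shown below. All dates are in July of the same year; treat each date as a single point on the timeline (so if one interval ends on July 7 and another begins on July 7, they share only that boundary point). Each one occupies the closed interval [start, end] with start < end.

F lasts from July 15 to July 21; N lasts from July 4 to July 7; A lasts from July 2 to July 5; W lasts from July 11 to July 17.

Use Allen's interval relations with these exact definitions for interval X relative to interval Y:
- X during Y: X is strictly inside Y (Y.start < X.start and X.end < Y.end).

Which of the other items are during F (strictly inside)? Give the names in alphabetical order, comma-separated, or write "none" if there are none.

Target F = [July 15, July 21].
A [July 2, July 5] → before → no.
N [July 4, July 7] → before → no.
W [July 11, July 17] → overlaps → no.
Result: none.

none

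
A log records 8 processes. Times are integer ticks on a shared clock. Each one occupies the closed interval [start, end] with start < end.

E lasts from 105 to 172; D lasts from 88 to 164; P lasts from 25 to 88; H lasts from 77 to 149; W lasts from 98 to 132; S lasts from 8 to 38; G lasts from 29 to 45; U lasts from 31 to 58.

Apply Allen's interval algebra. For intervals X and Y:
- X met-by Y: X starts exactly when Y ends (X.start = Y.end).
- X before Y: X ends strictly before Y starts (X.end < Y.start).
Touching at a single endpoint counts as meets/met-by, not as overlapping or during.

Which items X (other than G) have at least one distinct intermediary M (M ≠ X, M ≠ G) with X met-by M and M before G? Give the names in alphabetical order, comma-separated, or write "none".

Target G = [29, 45].
Intermediaries M with M before G: none.
Union: none.

none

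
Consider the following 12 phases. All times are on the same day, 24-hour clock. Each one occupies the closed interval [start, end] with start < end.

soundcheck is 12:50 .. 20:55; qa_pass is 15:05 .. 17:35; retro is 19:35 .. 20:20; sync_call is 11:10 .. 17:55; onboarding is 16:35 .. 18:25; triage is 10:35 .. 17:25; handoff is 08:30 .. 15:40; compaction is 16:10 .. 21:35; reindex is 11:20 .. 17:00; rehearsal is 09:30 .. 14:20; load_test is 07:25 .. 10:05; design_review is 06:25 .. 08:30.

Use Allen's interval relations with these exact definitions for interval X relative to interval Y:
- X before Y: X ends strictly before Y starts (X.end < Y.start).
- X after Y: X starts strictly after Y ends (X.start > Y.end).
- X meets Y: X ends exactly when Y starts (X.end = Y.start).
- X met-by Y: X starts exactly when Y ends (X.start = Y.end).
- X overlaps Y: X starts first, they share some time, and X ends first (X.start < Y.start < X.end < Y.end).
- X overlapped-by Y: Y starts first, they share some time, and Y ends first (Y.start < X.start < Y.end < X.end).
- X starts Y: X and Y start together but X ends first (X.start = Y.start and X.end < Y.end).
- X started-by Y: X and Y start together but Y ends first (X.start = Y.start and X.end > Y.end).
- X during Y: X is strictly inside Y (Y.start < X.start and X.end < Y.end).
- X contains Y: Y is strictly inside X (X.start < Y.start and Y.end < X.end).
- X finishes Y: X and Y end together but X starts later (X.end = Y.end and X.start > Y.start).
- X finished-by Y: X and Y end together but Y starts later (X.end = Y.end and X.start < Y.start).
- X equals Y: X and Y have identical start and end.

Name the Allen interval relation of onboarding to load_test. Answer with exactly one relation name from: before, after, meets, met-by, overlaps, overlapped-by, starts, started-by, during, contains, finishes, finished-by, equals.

onboarding = [16:35, 18:25]; load_test = [07:25, 10:05].
Compare endpoints: onboarding.start > load_test.start, onboarding.start > load_test.end, onboarding.end > load_test.start, onboarding.end > load_test.end.
That pattern is 'after'.

after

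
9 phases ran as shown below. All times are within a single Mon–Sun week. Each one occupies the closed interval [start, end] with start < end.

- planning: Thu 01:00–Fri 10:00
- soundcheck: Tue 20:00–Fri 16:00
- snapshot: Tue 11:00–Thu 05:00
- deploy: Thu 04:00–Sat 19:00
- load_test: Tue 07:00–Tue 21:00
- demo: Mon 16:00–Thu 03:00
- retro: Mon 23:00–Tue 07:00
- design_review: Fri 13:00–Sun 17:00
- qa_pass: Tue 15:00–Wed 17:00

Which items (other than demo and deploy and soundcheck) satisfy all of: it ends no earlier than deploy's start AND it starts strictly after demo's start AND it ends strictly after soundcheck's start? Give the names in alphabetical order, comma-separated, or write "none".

design_review, planning, snapshot

Conditions: its end is no earlier than deploy's start (X.end >= Thu 04:00) AND its start is strictly after demo's start (X.start > Mon 16:00) AND its end is strictly after soundcheck's start (X.end > Tue 20:00).
design_review: end Sun 17:00 >= Thu 04:00? ✓; start Fri 13:00 > Mon 16:00? ✓; end Sun 17:00 > Tue 20:00? ✓ → yes.
load_test: end Tue 21:00 >= Thu 04:00? ✗; start Tue 07:00 > Mon 16:00? ✓; end Tue 21:00 > Tue 20:00? ✓ → no.
planning: end Fri 10:00 >= Thu 04:00? ✓; start Thu 01:00 > Mon 16:00? ✓; end Fri 10:00 > Tue 20:00? ✓ → yes.
qa_pass: end Wed 17:00 >= Thu 04:00? ✗; start Tue 15:00 > Mon 16:00? ✓; end Wed 17:00 > Tue 20:00? ✓ → no.
retro: end Tue 07:00 >= Thu 04:00? ✗; start Mon 23:00 > Mon 16:00? ✓; end Tue 07:00 > Tue 20:00? ✗ → no.
snapshot: end Thu 05:00 >= Thu 04:00? ✓; start Tue 11:00 > Mon 16:00? ✓; end Thu 05:00 > Tue 20:00? ✓ → yes.
Result: design_review, planning, snapshot.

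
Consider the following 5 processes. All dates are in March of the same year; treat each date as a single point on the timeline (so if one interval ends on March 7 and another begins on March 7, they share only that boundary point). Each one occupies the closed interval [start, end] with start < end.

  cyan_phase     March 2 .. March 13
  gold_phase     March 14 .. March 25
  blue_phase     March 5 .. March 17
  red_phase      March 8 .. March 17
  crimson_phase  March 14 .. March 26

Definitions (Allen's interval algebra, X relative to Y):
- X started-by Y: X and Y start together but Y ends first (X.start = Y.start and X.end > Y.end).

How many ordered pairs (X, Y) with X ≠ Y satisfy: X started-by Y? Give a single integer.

1

Checking all 20 ordered pairs for relation 'started-by'; matching pairs in alphabetical order:
(crimson_phase, gold_phase): crimson_phase started-by gold_phase ✓
Count: 1.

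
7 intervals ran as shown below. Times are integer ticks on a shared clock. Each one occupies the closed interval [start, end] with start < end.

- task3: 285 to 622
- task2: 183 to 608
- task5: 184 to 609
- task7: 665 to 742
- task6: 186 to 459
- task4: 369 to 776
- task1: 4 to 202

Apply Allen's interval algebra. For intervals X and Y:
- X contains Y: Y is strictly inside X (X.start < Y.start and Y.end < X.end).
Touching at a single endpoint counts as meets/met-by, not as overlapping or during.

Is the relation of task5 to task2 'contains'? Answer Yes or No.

No

task5 = [184, 609], task2 = [183, 608].
Actual relation of task5 to task2: overlapped-by.
Asked whether 'contains' holds → No.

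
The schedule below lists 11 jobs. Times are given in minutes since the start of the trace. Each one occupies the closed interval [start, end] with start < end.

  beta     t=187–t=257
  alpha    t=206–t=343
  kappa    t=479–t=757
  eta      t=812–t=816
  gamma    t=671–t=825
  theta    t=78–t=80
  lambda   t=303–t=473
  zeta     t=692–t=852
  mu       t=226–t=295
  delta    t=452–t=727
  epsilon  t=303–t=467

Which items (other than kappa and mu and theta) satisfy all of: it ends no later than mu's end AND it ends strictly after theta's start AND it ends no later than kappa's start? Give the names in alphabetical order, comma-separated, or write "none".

beta

Conditions: its end is no later than mu's end (X.end <= t=295) AND its end is strictly after theta's start (X.end > t=78) AND its end is no later than kappa's start (X.end <= t=479).
alpha: end t=343 <= t=295? ✗; end t=343 > t=78? ✓; end t=343 <= t=479? ✓ → no.
beta: end t=257 <= t=295? ✓; end t=257 > t=78? ✓; end t=257 <= t=479? ✓ → yes.
delta: end t=727 <= t=295? ✗; end t=727 > t=78? ✓; end t=727 <= t=479? ✗ → no.
epsilon: end t=467 <= t=295? ✗; end t=467 > t=78? ✓; end t=467 <= t=479? ✓ → no.
eta: end t=816 <= t=295? ✗; end t=816 > t=78? ✓; end t=816 <= t=479? ✗ → no.
gamma: end t=825 <= t=295? ✗; end t=825 > t=78? ✓; end t=825 <= t=479? ✗ → no.
lambda: end t=473 <= t=295? ✗; end t=473 > t=78? ✓; end t=473 <= t=479? ✓ → no.
zeta: end t=852 <= t=295? ✗; end t=852 > t=78? ✓; end t=852 <= t=479? ✗ → no.
Result: beta.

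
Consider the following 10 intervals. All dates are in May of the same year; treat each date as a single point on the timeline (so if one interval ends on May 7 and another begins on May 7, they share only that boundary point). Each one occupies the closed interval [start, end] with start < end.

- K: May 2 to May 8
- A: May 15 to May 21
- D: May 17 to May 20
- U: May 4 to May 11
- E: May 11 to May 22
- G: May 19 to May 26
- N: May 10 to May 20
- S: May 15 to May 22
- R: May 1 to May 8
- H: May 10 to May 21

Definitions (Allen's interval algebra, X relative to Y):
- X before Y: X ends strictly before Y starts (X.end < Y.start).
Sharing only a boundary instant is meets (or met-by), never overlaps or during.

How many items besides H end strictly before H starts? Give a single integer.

Target H = [May 10, May 21].
A [May 15, May 21] → finishes → no.
D [May 17, May 20] → during → no.
E [May 11, May 22] → overlapped-by → no.
G [May 19, May 26] → overlapped-by → no.
K [May 2, May 8] → before → counts.
N [May 10, May 20] → starts → no.
R [May 1, May 8] → before → counts.
S [May 15, May 22] → overlapped-by → no.
U [May 4, May 11] → overlaps → no.
Total: 2.

2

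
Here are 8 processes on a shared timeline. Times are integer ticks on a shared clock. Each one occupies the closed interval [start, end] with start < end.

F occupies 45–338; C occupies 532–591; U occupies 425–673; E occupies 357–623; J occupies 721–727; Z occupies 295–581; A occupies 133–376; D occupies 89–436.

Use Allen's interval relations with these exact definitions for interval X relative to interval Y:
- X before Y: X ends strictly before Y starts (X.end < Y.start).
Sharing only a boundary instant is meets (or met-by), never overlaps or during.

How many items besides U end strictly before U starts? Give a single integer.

Target U = [425, 673].
A [133, 376] → before → counts.
C [532, 591] → during → no.
D [89, 436] → overlaps → no.
E [357, 623] → overlaps → no.
F [45, 338] → before → counts.
J [721, 727] → after → no.
Z [295, 581] → overlaps → no.
Total: 2.

2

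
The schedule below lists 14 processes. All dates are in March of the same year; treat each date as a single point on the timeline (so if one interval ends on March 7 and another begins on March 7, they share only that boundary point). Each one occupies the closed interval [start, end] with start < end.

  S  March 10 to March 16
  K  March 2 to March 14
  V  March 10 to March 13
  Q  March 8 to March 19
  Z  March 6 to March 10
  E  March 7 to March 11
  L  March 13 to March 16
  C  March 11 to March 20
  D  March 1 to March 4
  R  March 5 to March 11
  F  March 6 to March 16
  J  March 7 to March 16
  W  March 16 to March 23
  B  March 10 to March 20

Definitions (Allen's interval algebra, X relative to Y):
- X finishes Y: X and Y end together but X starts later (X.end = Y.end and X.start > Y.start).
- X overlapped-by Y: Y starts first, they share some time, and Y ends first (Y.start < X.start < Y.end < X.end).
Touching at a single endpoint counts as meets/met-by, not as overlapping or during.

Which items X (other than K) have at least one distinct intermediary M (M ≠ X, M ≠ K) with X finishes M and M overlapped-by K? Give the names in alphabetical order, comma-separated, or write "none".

Target K = [March 2, March 14].
Intermediaries M with M overlapped-by K: B, C, F, J, L, Q, S.
Via B — items with X finishes B: C.
Via C — items with X finishes C: none.
Via F — items with X finishes F: J, L, S.
Via J — items with X finishes J: L, S.
Via L — items with X finishes L: none.
Via Q — items with X finishes Q: none.
Via S — items with X finishes S: L.
Union: C, J, L, S.

C, J, L, S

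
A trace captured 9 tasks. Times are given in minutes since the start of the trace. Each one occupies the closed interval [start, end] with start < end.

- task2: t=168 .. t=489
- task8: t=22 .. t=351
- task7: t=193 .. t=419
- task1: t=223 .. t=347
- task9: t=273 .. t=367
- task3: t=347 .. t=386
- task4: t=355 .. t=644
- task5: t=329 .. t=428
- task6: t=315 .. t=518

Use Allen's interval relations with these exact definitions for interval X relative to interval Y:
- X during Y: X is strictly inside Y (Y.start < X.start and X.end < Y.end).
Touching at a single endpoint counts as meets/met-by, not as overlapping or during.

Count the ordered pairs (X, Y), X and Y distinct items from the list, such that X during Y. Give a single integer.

12

Checking all 72 ordered pairs for relation 'during'; matching pairs in alphabetical order:
(task1, task2): task1 during task2 ✓
(task1, task7): task1 during task7 ✓
(task1, task8): task1 during task8 ✓
(task3, task2): task3 during task2 ✓
(task3, task5): task3 during task5 ✓
(task3, task6): task3 during task6 ✓
(task3, task7): task3 during task7 ✓
(task5, task2): task5 during task2 ✓
(task5, task6): task5 during task6 ✓
(task7, task2): task7 during task2 ✓
(task9, task2): task9 during task2 ✓
(task9, task7): task9 during task7 ✓
Count: 12.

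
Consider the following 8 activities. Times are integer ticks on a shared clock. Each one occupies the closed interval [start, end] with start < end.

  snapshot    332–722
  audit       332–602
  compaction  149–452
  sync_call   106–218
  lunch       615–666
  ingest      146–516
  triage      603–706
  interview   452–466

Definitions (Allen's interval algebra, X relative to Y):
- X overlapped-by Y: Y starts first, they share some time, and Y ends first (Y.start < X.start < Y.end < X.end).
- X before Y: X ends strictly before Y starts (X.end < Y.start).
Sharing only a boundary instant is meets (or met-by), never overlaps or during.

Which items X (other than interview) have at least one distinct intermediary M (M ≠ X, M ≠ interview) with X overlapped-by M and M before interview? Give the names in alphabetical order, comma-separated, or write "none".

Target interview = [452, 466].
Intermediaries M with M before interview: sync_call.
Via sync_call — items with X overlapped-by sync_call: compaction, ingest.
Union: compaction, ingest.

compaction, ingest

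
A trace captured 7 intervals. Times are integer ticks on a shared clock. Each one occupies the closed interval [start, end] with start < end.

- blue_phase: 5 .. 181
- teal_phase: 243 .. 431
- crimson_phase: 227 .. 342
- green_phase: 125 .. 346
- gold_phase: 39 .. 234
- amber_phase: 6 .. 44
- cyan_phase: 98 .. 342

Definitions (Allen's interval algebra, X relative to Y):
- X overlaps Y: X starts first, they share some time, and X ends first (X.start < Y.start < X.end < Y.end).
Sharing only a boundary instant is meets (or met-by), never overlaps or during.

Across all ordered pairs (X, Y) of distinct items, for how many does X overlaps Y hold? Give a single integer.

Checking all 42 ordered pairs for relation 'overlaps'; matching pairs in alphabetical order:
(amber_phase, gold_phase): amber_phase overlaps gold_phase ✓
(blue_phase, cyan_phase): blue_phase overlaps cyan_phase ✓
(blue_phase, gold_phase): blue_phase overlaps gold_phase ✓
(blue_phase, green_phase): blue_phase overlaps green_phase ✓
(crimson_phase, teal_phase): crimson_phase overlaps teal_phase ✓
(cyan_phase, green_phase): cyan_phase overlaps green_phase ✓
(cyan_phase, teal_phase): cyan_phase overlaps teal_phase ✓
(gold_phase, crimson_phase): gold_phase overlaps crimson_phase ✓
(gold_phase, cyan_phase): gold_phase overlaps cyan_phase ✓
(gold_phase, green_phase): gold_phase overlaps green_phase ✓
(green_phase, teal_phase): green_phase overlaps teal_phase ✓
Count: 11.

11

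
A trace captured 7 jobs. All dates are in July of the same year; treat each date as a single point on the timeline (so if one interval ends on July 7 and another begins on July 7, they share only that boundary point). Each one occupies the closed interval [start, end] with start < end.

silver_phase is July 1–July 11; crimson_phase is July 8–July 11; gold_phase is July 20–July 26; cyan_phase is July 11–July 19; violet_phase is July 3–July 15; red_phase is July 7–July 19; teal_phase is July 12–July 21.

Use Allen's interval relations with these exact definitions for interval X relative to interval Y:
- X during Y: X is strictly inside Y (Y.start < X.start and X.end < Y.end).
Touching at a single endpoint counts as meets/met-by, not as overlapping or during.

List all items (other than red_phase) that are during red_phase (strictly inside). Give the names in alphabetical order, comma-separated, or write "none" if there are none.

Target red_phase = [July 7, July 19].
crimson_phase [July 8, July 11] → during → yes.
cyan_phase [July 11, July 19] → finishes → no.
gold_phase [July 20, July 26] → after → no.
silver_phase [July 1, July 11] → overlaps → no.
teal_phase [July 12, July 21] → overlapped-by → no.
violet_phase [July 3, July 15] → overlaps → no.
Result: crimson_phase.

crimson_phase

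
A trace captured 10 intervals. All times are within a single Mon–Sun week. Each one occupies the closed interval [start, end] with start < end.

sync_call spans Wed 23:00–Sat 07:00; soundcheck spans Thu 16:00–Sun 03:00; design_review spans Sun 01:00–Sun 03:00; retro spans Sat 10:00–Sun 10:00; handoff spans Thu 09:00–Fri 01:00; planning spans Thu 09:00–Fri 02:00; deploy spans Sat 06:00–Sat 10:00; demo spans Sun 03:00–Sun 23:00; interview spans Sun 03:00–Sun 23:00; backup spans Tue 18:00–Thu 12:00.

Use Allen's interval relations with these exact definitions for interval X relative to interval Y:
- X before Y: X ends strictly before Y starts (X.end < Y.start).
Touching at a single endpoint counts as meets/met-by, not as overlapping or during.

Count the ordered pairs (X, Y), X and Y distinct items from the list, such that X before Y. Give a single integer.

23

Checking all 90 ordered pairs for relation 'before'; matching pairs in alphabetical order:
(backup, demo): backup before demo ✓
(backup, deploy): backup before deploy ✓
(backup, design_review): backup before design_review ✓
(backup, interview): backup before interview ✓
(backup, retro): backup before retro ✓
(backup, soundcheck): backup before soundcheck ✓
(deploy, demo): deploy before demo ✓
(deploy, design_review): deploy before design_review ✓
(deploy, interview): deploy before interview ✓
(handoff, demo): handoff before demo ✓
(handoff, deploy): handoff before deploy ✓
(handoff, design_review): handoff before design_review ✓
(handoff, interview): handoff before interview ✓
(handoff, retro): handoff before retro ✓
(planning, demo): planning before demo ✓
(planning, deploy): planning before deploy ✓
(planning, design_review): planning before design_review ✓
(planning, interview): planning before interview ✓
(planning, retro): planning before retro ✓
(sync_call, demo): sync_call before demo ✓
(sync_call, design_review): sync_call before design_review ✓
(sync_call, interview): sync_call before interview ✓
(sync_call, retro): sync_call before retro ✓
Count: 23.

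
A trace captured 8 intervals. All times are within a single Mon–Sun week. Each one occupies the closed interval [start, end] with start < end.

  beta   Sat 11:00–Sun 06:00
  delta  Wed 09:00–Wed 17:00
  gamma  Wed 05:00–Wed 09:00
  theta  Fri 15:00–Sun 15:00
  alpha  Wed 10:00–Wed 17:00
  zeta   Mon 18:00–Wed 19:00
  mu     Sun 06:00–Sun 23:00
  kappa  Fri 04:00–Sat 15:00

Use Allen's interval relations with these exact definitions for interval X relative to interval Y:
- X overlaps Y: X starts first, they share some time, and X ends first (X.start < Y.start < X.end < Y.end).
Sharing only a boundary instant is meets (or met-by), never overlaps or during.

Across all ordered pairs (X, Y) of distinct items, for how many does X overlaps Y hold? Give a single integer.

3

Checking all 56 ordered pairs for relation 'overlaps'; matching pairs in alphabetical order:
(kappa, beta): kappa overlaps beta ✓
(kappa, theta): kappa overlaps theta ✓
(theta, mu): theta overlaps mu ✓
Count: 3.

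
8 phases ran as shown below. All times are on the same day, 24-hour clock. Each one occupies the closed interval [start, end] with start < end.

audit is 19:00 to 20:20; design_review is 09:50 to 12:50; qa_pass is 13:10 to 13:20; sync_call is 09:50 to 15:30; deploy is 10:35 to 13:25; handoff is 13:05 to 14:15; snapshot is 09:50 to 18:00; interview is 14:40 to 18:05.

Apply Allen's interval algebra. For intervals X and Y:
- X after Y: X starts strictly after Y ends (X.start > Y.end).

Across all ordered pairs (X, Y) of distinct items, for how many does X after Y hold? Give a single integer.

13

Checking all 56 ordered pairs for relation 'after'; matching pairs in alphabetical order:
(audit, deploy): audit after deploy ✓
(audit, design_review): audit after design_review ✓
(audit, handoff): audit after handoff ✓
(audit, interview): audit after interview ✓
(audit, qa_pass): audit after qa_pass ✓
(audit, snapshot): audit after snapshot ✓
(audit, sync_call): audit after sync_call ✓
(handoff, design_review): handoff after design_review ✓
(interview, deploy): interview after deploy ✓
(interview, design_review): interview after design_review ✓
(interview, handoff): interview after handoff ✓
(interview, qa_pass): interview after qa_pass ✓
(qa_pass, design_review): qa_pass after design_review ✓
Count: 13.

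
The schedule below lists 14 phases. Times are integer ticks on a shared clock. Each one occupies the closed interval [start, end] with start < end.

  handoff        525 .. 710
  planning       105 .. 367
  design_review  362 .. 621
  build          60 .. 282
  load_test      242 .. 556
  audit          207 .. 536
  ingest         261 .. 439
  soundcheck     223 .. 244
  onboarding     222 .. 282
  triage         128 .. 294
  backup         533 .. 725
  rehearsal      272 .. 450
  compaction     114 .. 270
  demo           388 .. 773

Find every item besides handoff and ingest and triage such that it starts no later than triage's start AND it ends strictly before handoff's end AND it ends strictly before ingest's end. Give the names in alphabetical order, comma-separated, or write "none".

build, compaction, planning

Conditions: its start is no later than triage's start (X.start <= 128) AND its end is strictly before handoff's end (X.end < 710) AND its end is strictly before ingest's end (X.end < 439).
audit: start 207 <= 128? ✗; end 536 < 710? ✓; end 536 < 439? ✗ → no.
backup: start 533 <= 128? ✗; end 725 < 710? ✗; end 725 < 439? ✗ → no.
build: start 60 <= 128? ✓; end 282 < 710? ✓; end 282 < 439? ✓ → yes.
compaction: start 114 <= 128? ✓; end 270 < 710? ✓; end 270 < 439? ✓ → yes.
demo: start 388 <= 128? ✗; end 773 < 710? ✗; end 773 < 439? ✗ → no.
design_review: start 362 <= 128? ✗; end 621 < 710? ✓; end 621 < 439? ✗ → no.
load_test: start 242 <= 128? ✗; end 556 < 710? ✓; end 556 < 439? ✗ → no.
onboarding: start 222 <= 128? ✗; end 282 < 710? ✓; end 282 < 439? ✓ → no.
planning: start 105 <= 128? ✓; end 367 < 710? ✓; end 367 < 439? ✓ → yes.
rehearsal: start 272 <= 128? ✗; end 450 < 710? ✓; end 450 < 439? ✗ → no.
soundcheck: start 223 <= 128? ✗; end 244 < 710? ✓; end 244 < 439? ✓ → no.
Result: build, compaction, planning.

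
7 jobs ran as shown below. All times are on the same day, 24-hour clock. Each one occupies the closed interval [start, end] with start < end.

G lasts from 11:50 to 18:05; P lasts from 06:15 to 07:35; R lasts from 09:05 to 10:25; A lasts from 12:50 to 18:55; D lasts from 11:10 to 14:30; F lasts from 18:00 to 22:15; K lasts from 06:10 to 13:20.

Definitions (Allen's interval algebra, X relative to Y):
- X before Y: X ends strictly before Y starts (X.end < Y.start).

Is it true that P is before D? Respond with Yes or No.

P = [06:15, 07:35], D = [11:10, 14:30].
Actual relation of P to D: before.
Asked whether 'before' holds → Yes.

Yes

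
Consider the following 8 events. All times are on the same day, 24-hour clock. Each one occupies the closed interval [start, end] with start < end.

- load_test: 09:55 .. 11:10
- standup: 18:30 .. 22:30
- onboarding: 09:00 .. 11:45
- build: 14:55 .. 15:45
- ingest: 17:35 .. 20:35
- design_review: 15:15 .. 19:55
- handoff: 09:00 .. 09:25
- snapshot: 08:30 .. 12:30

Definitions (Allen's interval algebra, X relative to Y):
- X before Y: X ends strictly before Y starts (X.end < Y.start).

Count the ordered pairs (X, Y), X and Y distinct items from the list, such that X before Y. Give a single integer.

19

Checking all 56 ordered pairs for relation 'before'; matching pairs in alphabetical order:
(build, ingest): build before ingest ✓
(build, standup): build before standup ✓
(handoff, build): handoff before build ✓
(handoff, design_review): handoff before design_review ✓
(handoff, ingest): handoff before ingest ✓
(handoff, load_test): handoff before load_test ✓
(handoff, standup): handoff before standup ✓
(load_test, build): load_test before build ✓
(load_test, design_review): load_test before design_review ✓
(load_test, ingest): load_test before ingest ✓
(load_test, standup): load_test before standup ✓
(onboarding, build): onboarding before build ✓
(onboarding, design_review): onboarding before design_review ✓
(onboarding, ingest): onboarding before ingest ✓
(onboarding, standup): onboarding before standup ✓
(snapshot, build): snapshot before build ✓
(snapshot, design_review): snapshot before design_review ✓
(snapshot, ingest): snapshot before ingest ✓
(snapshot, standup): snapshot before standup ✓
Count: 19.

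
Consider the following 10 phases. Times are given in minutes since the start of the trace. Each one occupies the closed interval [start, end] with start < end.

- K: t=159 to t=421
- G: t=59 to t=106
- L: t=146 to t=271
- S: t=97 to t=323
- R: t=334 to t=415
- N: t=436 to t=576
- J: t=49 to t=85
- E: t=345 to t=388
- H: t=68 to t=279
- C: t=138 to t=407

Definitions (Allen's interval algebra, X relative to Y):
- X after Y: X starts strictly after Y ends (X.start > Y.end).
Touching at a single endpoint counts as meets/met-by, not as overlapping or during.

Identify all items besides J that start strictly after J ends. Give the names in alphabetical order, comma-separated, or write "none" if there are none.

C, E, K, L, N, R, S

Target J = [t=49, t=85].
C [t=138, t=407] → after → yes.
E [t=345, t=388] → after → yes.
G [t=59, t=106] → overlapped-by → no.
H [t=68, t=279] → overlapped-by → no.
K [t=159, t=421] → after → yes.
L [t=146, t=271] → after → yes.
N [t=436, t=576] → after → yes.
R [t=334, t=415] → after → yes.
S [t=97, t=323] → after → yes.
Result: C, E, K, L, N, R, S.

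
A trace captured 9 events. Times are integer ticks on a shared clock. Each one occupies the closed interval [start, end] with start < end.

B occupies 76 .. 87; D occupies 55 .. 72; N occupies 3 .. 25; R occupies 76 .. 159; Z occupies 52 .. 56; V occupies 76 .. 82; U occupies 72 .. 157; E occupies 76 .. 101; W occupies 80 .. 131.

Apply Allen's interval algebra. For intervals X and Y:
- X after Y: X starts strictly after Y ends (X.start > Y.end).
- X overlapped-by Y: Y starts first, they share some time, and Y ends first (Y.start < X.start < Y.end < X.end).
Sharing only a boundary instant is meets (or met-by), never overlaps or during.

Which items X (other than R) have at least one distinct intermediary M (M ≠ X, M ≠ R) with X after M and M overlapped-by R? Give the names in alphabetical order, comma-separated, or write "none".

none

Target R = [76, 159].
Intermediaries M with M overlapped-by R: none.
Union: none.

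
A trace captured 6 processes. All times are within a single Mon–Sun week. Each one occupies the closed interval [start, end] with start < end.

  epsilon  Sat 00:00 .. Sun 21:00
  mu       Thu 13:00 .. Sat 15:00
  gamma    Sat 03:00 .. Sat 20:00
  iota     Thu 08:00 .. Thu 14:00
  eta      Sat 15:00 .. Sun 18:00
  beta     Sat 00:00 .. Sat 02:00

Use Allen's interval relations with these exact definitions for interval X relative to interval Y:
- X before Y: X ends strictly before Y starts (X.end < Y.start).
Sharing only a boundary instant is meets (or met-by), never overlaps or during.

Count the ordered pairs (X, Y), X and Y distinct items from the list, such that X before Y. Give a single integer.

Checking all 30 ordered pairs for relation 'before'; matching pairs in alphabetical order:
(beta, eta): beta before eta ✓
(beta, gamma): beta before gamma ✓
(iota, beta): iota before beta ✓
(iota, epsilon): iota before epsilon ✓
(iota, eta): iota before eta ✓
(iota, gamma): iota before gamma ✓
Count: 6.

6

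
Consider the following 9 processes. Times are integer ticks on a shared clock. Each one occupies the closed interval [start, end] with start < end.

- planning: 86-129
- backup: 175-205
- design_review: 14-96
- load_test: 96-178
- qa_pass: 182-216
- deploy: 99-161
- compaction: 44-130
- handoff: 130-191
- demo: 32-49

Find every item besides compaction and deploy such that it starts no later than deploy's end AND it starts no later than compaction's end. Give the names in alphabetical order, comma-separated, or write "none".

Conditions: its start is no later than deploy's end (X.start <= 161) AND its start is no later than compaction's end (X.start <= 130).
backup: start 175 <= 161? ✗; start 175 <= 130? ✗ → no.
demo: start 32 <= 161? ✓; start 32 <= 130? ✓ → yes.
design_review: start 14 <= 161? ✓; start 14 <= 130? ✓ → yes.
handoff: start 130 <= 161? ✓; start 130 <= 130? ✓ → yes.
load_test: start 96 <= 161? ✓; start 96 <= 130? ✓ → yes.
planning: start 86 <= 161? ✓; start 86 <= 130? ✓ → yes.
qa_pass: start 182 <= 161? ✗; start 182 <= 130? ✗ → no.
Result: demo, design_review, handoff, load_test, planning.

demo, design_review, handoff, load_test, planning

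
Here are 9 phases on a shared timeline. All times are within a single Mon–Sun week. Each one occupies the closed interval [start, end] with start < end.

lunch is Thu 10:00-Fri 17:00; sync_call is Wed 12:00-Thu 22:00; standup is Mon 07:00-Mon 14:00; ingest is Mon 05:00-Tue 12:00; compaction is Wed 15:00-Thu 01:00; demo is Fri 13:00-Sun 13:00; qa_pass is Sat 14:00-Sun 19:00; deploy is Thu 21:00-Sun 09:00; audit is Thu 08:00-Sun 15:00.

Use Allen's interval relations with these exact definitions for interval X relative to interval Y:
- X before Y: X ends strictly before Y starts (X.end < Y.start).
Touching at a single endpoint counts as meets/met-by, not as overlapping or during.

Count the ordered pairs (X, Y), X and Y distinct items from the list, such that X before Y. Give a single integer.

22

Checking all 72 ordered pairs for relation 'before'; matching pairs in alphabetical order:
(compaction, audit): compaction before audit ✓
(compaction, demo): compaction before demo ✓
(compaction, deploy): compaction before deploy ✓
(compaction, lunch): compaction before lunch ✓
(compaction, qa_pass): compaction before qa_pass ✓
(ingest, audit): ingest before audit ✓
(ingest, compaction): ingest before compaction ✓
(ingest, demo): ingest before demo ✓
(ingest, deploy): ingest before deploy ✓
(ingest, lunch): ingest before lunch ✓
(ingest, qa_pass): ingest before qa_pass ✓
(ingest, sync_call): ingest before sync_call ✓
(lunch, qa_pass): lunch before qa_pass ✓
(standup, audit): standup before audit ✓
(standup, compaction): standup before compaction ✓
(standup, demo): standup before demo ✓
(standup, deploy): standup before deploy ✓
(standup, lunch): standup before lunch ✓
(standup, qa_pass): standup before qa_pass ✓
(standup, sync_call): standup before sync_call ✓
(sync_call, demo): sync_call before demo ✓
(sync_call, qa_pass): sync_call before qa_pass ✓
Count: 22.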